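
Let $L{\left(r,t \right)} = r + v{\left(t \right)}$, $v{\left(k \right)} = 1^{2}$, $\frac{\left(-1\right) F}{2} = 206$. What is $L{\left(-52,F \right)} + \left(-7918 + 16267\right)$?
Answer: $8298$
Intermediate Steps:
$F = -412$ ($F = \left(-2\right) 206 = -412$)
$v{\left(k \right)} = 1$
$L{\left(r,t \right)} = 1 + r$ ($L{\left(r,t \right)} = r + 1 = 1 + r$)
$L{\left(-52,F \right)} + \left(-7918 + 16267\right) = \left(1 - 52\right) + \left(-7918 + 16267\right) = -51 + 8349 = 8298$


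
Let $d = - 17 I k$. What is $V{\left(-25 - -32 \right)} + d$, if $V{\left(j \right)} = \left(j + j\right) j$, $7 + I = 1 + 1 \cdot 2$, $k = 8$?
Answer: $642$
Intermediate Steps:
$I = -4$ ($I = -7 + \left(1 + 1 \cdot 2\right) = -7 + \left(1 + 2\right) = -7 + 3 = -4$)
$d = 544$ ($d = \left(-17\right) \left(-4\right) 8 = 68 \cdot 8 = 544$)
$V{\left(j \right)} = 2 j^{2}$ ($V{\left(j \right)} = 2 j j = 2 j^{2}$)
$V{\left(-25 - -32 \right)} + d = 2 \left(-25 - -32\right)^{2} + 544 = 2 \left(-25 + 32\right)^{2} + 544 = 2 \cdot 7^{2} + 544 = 2 \cdot 49 + 544 = 98 + 544 = 642$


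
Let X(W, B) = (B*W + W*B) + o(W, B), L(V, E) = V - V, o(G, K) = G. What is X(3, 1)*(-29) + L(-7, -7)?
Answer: -261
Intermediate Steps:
L(V, E) = 0
X(W, B) = W + 2*B*W (X(W, B) = (B*W + W*B) + W = (B*W + B*W) + W = 2*B*W + W = W + 2*B*W)
X(3, 1)*(-29) + L(-7, -7) = (3*(1 + 2*1))*(-29) + 0 = (3*(1 + 2))*(-29) + 0 = (3*3)*(-29) + 0 = 9*(-29) + 0 = -261 + 0 = -261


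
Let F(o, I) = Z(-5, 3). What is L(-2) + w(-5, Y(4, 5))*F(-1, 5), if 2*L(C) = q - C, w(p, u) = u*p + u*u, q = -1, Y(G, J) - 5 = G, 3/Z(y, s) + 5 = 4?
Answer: -215/2 ≈ -107.50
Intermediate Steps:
Z(y, s) = -3 (Z(y, s) = 3/(-5 + 4) = 3/(-1) = 3*(-1) = -3)
Y(G, J) = 5 + G
w(p, u) = u**2 + p*u (w(p, u) = p*u + u**2 = u**2 + p*u)
F(o, I) = -3
L(C) = -1/2 - C/2 (L(C) = (-1 - C)/2 = -1/2 - C/2)
L(-2) + w(-5, Y(4, 5))*F(-1, 5) = (-1/2 - 1/2*(-2)) + ((5 + 4)*(-5 + (5 + 4)))*(-3) = (-1/2 + 1) + (9*(-5 + 9))*(-3) = 1/2 + (9*4)*(-3) = 1/2 + 36*(-3) = 1/2 - 108 = -215/2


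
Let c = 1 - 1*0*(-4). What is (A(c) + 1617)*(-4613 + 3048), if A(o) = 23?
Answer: -2566600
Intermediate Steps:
c = 1 (c = 1 + 0*(-4) = 1 + 0 = 1)
(A(c) + 1617)*(-4613 + 3048) = (23 + 1617)*(-4613 + 3048) = 1640*(-1565) = -2566600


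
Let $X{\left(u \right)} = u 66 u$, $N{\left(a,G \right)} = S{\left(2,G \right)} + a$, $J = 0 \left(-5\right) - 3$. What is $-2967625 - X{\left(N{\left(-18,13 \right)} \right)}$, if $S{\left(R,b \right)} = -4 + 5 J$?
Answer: $-3057979$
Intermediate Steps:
$J = -3$ ($J = 0 - 3 = -3$)
$S{\left(R,b \right)} = -19$ ($S{\left(R,b \right)} = -4 + 5 \left(-3\right) = -4 - 15 = -19$)
$N{\left(a,G \right)} = -19 + a$
$X{\left(u \right)} = 66 u^{2}$ ($X{\left(u \right)} = 66 u u = 66 u^{2}$)
$-2967625 - X{\left(N{\left(-18,13 \right)} \right)} = -2967625 - 66 \left(-19 - 18\right)^{2} = -2967625 - 66 \left(-37\right)^{2} = -2967625 - 66 \cdot 1369 = -2967625 - 90354 = -3057979$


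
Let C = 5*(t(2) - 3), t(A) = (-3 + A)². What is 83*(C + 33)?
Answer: 1909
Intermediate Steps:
C = -10 (C = 5*((-3 + 2)² - 3) = 5*((-1)² - 3) = 5*(1 - 3) = 5*(-2) = -10)
83*(C + 33) = 83*(-10 + 33) = 83*23 = 1909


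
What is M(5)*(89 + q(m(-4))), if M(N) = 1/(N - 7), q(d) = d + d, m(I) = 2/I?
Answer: -44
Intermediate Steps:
q(d) = 2*d
M(N) = 1/(-7 + N)
M(5)*(89 + q(m(-4))) = (89 + 2*(2/(-4)))/(-7 + 5) = (89 + 2*(2*(-¼)))/(-2) = -(89 + 2*(-½))/2 = -(89 - 1)/2 = -½*88 = -44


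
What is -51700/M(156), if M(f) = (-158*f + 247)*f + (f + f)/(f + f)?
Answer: 10340/761311 ≈ 0.013582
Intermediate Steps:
M(f) = 1 + f*(247 - 158*f) (M(f) = (247 - 158*f)*f + (2*f)/((2*f)) = f*(247 - 158*f) + (2*f)*(1/(2*f)) = f*(247 - 158*f) + 1 = 1 + f*(247 - 158*f))
-51700/M(156) = -51700/(1 - 158*156**2 + 247*156) = -51700/(1 - 158*24336 + 38532) = -51700/(1 - 3845088 + 38532) = -51700/(-3806555) = -51700*(-1/3806555) = 10340/761311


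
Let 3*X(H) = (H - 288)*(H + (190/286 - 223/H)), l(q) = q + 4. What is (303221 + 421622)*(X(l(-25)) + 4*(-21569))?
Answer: -26516971956659/429 ≈ -6.1811e+10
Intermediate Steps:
l(q) = 4 + q
X(H) = (-288 + H)*(95/143 + H - 223/H)/3 (X(H) = ((H - 288)*(H + (190/286 - 223/H)))/3 = ((-288 + H)*(H + (190*(1/286) - 223/H)))/3 = ((-288 + H)*(H + (95/143 - 223/H)))/3 = ((-288 + H)*(95/143 + H - 223/H))/3 = (-288 + H)*(95/143 + H - 223/H)/3)
(303221 + 421622)*(X(l(-25)) + 4*(-21569)) = (303221 + 421622)*((9184032 - (4 - 25)*(59249 - 143*(4 - 25)² + 41089*(4 - 25)))/(429*(4 - 25)) + 4*(-21569)) = 724843*((1/429)*(9184032 - 1*(-21)*(59249 - 143*(-21)² + 41089*(-21)))/(-21) - 86276) = 724843*((1/429)*(-1/21)*(9184032 - 1*(-21)*(59249 - 143*441 - 862869)) - 86276) = 724843*((1/429)*(-1/21)*(9184032 - 1*(-21)*(59249 - 63063 - 862869)) - 86276) = 724843*((1/429)*(-1/21)*(9184032 - 1*(-21)*(-866683)) - 86276) = 724843*((1/429)*(-1/21)*(9184032 - 18200343) - 86276) = 724843*((1/429)*(-1/21)*(-9016311) - 86276) = 724843*(3005437/3003 - 86276) = 724843*(-256081391/3003) = -26516971956659/429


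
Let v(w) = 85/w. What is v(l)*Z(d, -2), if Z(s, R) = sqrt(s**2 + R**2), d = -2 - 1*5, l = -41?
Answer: -85*sqrt(53)/41 ≈ -15.093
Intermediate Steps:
d = -7 (d = -2 - 5 = -7)
Z(s, R) = sqrt(R**2 + s**2)
v(l)*Z(d, -2) = (85/(-41))*sqrt((-2)**2 + (-7)**2) = (85*(-1/41))*sqrt(4 + 49) = -85*sqrt(53)/41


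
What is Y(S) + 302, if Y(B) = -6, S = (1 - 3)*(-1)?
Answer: 296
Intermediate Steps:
S = 2 (S = -2*(-1) = 2)
Y(S) + 302 = -6 + 302 = 296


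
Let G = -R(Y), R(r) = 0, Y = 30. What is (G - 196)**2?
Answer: 38416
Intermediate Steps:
G = 0 (G = -1*0 = 0)
(G - 196)**2 = (0 - 196)**2 = (-196)**2 = 38416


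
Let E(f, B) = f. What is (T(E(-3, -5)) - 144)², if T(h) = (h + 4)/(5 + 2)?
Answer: 1014049/49 ≈ 20695.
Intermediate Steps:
T(h) = 4/7 + h/7 (T(h) = (4 + h)/7 = (4 + h)*(⅐) = 4/7 + h/7)
(T(E(-3, -5)) - 144)² = ((4/7 + (⅐)*(-3)) - 144)² = ((4/7 - 3/7) - 144)² = (⅐ - 144)² = (-1007/7)² = 1014049/49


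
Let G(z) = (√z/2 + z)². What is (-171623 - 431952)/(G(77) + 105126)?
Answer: -21891147900/4028418769 + 15175600*√77/4028418769 ≈ -5.4011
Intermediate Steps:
G(z) = (z + √z/2)² (G(z) = (√z/2 + z)² = (z + √z/2)²)
(-171623 - 431952)/(G(77) + 105126) = (-171623 - 431952)/((√77 + 2*77)²/4 + 105126) = -603575/((√77 + 154)²/4 + 105126) = -603575/((154 + √77)²/4 + 105126) = -603575/(105126 + (154 + √77)²/4)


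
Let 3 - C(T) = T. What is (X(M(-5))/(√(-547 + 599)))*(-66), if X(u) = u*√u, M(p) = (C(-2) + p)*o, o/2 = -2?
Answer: 0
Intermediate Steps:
o = -4 (o = 2*(-2) = -4)
C(T) = 3 - T
M(p) = -20 - 4*p (M(p) = ((3 - 1*(-2)) + p)*(-4) = ((3 + 2) + p)*(-4) = (5 + p)*(-4) = -20 - 4*p)
X(u) = u^(3/2)
(X(M(-5))/(√(-547 + 599)))*(-66) = ((-20 - 4*(-5))^(3/2)/(√(-547 + 599)))*(-66) = ((-20 + 20)^(3/2)/(√52))*(-66) = (0^(3/2)/((2*√13)))*(-66) = (0*(√13/26))*(-66) = 0*(-66) = 0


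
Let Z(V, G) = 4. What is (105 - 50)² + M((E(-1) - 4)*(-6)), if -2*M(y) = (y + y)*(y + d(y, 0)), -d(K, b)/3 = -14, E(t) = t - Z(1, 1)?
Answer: -2159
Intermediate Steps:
E(t) = -4 + t (E(t) = t - 1*4 = t - 4 = -4 + t)
d(K, b) = 42 (d(K, b) = -3*(-14) = 42)
M(y) = -y*(42 + y) (M(y) = -(y + y)*(y + 42)/2 = -2*y*(42 + y)/2 = -y*(42 + y))
(105 - 50)² + M((E(-1) - 4)*(-6)) = (105 - 50)² - ((-4 - 1) - 4)*(-6)*(42 + ((-4 - 1) - 4)*(-6)) = 55² - (-5 - 4)*(-6)*(42 + (-5 - 4)*(-6)) = 3025 - (-9*(-6))*(42 - 9*(-6)) = 3025 - 1*54*(42 + 54) = 3025 - 1*54*96 = 3025 - 5184 = -2159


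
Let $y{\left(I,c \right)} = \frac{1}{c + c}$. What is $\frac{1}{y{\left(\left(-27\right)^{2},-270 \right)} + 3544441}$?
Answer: $\frac{540}{1913998139} \approx 2.8213 \cdot 10^{-7}$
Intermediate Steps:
$y{\left(I,c \right)} = \frac{1}{2 c}$
$\frac{1}{y{\left(\left(-27\right)^{2},-270 \right)} + 3544441} = \frac{1}{\frac{1}{2 \left(-270\right)} + 3544441} = \frac{1}{\frac{1}{2} \left(- \frac{1}{270}\right) + 3544441} = \frac{1}{- \frac{1}{540} + 3544441} = \frac{1}{\frac{1913998139}{540}} = \frac{540}{1913998139}$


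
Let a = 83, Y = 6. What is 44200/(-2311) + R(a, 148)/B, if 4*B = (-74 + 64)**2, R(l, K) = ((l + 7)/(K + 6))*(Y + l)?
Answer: -15165889/889735 ≈ -17.045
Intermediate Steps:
R(l, K) = (6 + l)*(7 + l)/(6 + K) (R(l, K) = ((l + 7)/(K + 6))*(6 + l) = ((7 + l)/(6 + K))*(6 + l) = (6 + l)*(7 + l)/(6 + K))
B = 25 (B = (-74 + 64)**2/4 = (1/4)*(-10)**2 = (1/4)*100 = 25)
44200/(-2311) + R(a, 148)/B = 44200/(-2311) + ((42 + 83**2 + 13*83)/(6 + 148))/25 = 44200*(-1/2311) + ((42 + 6889 + 1079)/154)*(1/25) = -44200/2311 + ((1/154)*8010)*(1/25) = -44200/2311 + (4005/77)*(1/25) = -44200/2311 + 801/385 = -15165889/889735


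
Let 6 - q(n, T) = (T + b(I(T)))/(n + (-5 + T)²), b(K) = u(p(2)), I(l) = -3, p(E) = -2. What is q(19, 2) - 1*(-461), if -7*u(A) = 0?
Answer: 6537/14 ≈ 466.93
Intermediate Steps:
u(A) = 0 (u(A) = -⅐*0 = 0)
b(K) = 0
q(n, T) = 6 - T/(n + (-5 + T)²) (q(n, T) = 6 - (T + 0)/(n + (-5 + T)²) = 6 - T/(n + (-5 + T)²))
q(19, 2) - 1*(-461) = (-1*2 + 6*19 + 6*(-5 + 2)²)/(19 + (-5 + 2)²) - 1*(-461) = (-2 + 114 + 6*(-3)²)/(19 + (-3)²) + 461 = (-2 + 114 + 6*9)/(19 + 9) + 461 = (-2 + 114 + 54)/28 + 461 = (1/28)*166 + 461 = 83/14 + 461 = 6537/14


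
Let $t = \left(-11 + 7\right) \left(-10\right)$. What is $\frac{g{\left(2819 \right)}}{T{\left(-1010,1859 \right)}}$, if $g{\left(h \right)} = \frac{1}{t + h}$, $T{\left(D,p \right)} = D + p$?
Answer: $\frac{1}{2427291} \approx 4.1198 \cdot 10^{-7}$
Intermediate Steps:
$t = 40$ ($t = \left(-4\right) \left(-10\right) = 40$)
$g{\left(h \right)} = \frac{1}{40 + h}$
$\frac{g{\left(2819 \right)}}{T{\left(-1010,1859 \right)}} = \frac{1}{\left(40 + 2819\right) \left(-1010 + 1859\right)} = \frac{1}{2859 \cdot 849} = \frac{1}{2859} \cdot \frac{1}{849} = \frac{1}{2427291}$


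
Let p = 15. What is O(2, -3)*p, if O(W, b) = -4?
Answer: -60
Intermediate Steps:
O(2, -3)*p = -4*15 = -60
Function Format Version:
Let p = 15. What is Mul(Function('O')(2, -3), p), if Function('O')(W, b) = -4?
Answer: -60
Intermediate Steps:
Mul(Function('O')(2, -3), p) = Mul(-4, 15) = -60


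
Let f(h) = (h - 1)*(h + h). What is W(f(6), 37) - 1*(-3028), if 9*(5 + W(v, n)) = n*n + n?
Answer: 28613/9 ≈ 3179.2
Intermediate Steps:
f(h) = 2*h*(-1 + h) (f(h) = (-1 + h)*(2*h) = 2*h*(-1 + h))
W(v, n) = -5 + n/9 + n²/9 (W(v, n) = -5 + (n*n + n)/9 = -5 + (n² + n)/9 = -5 + (n + n²)/9 = -5 + (n/9 + n²/9) = -5 + n/9 + n²/9)
W(f(6), 37) - 1*(-3028) = (-5 + (⅑)*37 + (⅑)*37²) - 1*(-3028) = (-5 + 37/9 + (⅑)*1369) + 3028 = (-5 + 37/9 + 1369/9) + 3028 = 1361/9 + 3028 = 28613/9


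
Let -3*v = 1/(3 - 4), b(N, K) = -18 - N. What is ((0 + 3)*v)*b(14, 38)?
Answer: -32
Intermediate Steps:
v = 1/3 (v = -1/(3*(3 - 4)) = -1/3/(-1) = -1/3*(-1) = 1/3 ≈ 0.33333)
((0 + 3)*v)*b(14, 38) = ((0 + 3)*(1/3))*(-18 - 1*14) = (3*(1/3))*(-18 - 14) = 1*(-32) = -32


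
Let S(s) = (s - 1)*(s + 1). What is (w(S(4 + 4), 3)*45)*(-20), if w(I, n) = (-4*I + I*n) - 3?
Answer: 59400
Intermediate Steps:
S(s) = (1 + s)*(-1 + s) (S(s) = (-1 + s)*(1 + s) = (1 + s)*(-1 + s))
w(I, n) = -3 - 4*I + I*n
(w(S(4 + 4), 3)*45)*(-20) = ((-3 - 4*(-1 + (4 + 4)²) + (-1 + (4 + 4)²)*3)*45)*(-20) = ((-3 - 4*(-1 + 8²) + (-1 + 8²)*3)*45)*(-20) = ((-3 - 4*(-1 + 64) + (-1 + 64)*3)*45)*(-20) = ((-3 - 4*63 + 63*3)*45)*(-20) = ((-3 - 252 + 189)*45)*(-20) = -66*45*(-20) = -2970*(-20) = 59400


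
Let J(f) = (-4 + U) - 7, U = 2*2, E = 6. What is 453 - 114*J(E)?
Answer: 1251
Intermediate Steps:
U = 4
J(f) = -7 (J(f) = (-4 + 4) - 7 = 0 - 7 = -7)
453 - 114*J(E) = 453 - 114*(-7) = 453 + 798 = 1251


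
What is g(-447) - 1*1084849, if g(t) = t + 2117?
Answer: -1083179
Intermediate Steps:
g(t) = 2117 + t
g(-447) - 1*1084849 = (2117 - 447) - 1*1084849 = 1670 - 1084849 = -1083179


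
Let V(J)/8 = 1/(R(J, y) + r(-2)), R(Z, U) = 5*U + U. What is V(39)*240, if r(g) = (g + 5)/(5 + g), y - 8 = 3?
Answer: 1920/67 ≈ 28.657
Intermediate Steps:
y = 11 (y = 8 + 3 = 11)
r(g) = 1 (r(g) = (5 + g)/(5 + g) = 1)
R(Z, U) = 6*U
V(J) = 8/67 (V(J) = 8/(6*11 + 1) = 8/(66 + 1) = 8/67)
V(39)*240 = (8/67)*240 = 1920/67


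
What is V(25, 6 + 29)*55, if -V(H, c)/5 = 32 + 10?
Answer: -11550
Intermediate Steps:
V(H, c) = -210 (V(H, c) = -5*(32 + 10) = -5*42 = -210)
V(25, 6 + 29)*55 = -210*55 = -11550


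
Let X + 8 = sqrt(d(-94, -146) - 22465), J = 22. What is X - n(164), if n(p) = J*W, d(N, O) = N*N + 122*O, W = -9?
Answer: 190 + I*sqrt(31441) ≈ 190.0 + 177.32*I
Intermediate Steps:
d(N, O) = N**2 + 122*O
n(p) = -198 (n(p) = 22*(-9) = -198)
X = -8 + I*sqrt(31441) (X = -8 + sqrt(((-94)**2 + 122*(-146)) - 22465) = -8 + sqrt((8836 - 17812) - 22465) = -8 + sqrt(-8976 - 22465) = -8 + sqrt(-31441) = -8 + I*sqrt(31441) ≈ -8.0 + 177.32*I)
X - n(164) = (-8 + I*sqrt(31441)) - 1*(-198) = (-8 + I*sqrt(31441)) + 198 = 190 + I*sqrt(31441)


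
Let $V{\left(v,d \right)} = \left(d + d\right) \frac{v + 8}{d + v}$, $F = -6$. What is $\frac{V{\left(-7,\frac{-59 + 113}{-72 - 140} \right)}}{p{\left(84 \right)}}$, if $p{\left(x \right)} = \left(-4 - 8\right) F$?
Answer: $\frac{3}{3076} \approx 0.00097529$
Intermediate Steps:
$p{\left(x \right)} = 72$ ($p{\left(x \right)} = \left(-4 - 8\right) \left(-6\right) = \left(-12\right) \left(-6\right) = 72$)
$V{\left(v,d \right)} = \frac{2 d \left(8 + v\right)}{d + v}$ ($V{\left(v,d \right)} = 2 d \frac{8 + v}{d + v} = \frac{2 d \left(8 + v\right)}{d + v}$)
$\frac{V{\left(-7,\frac{-59 + 113}{-72 - 140} \right)}}{p{\left(84 \right)}} = \frac{2 \frac{-59 + 113}{-72 - 140} \frac{1}{\frac{-59 + 113}{-72 - 140} - 7} \left(8 - 7\right)}{72} = 2 \frac{54}{-212} \frac{1}{\frac{54}{-212} - 7} \cdot 1 \cdot \frac{1}{72} = 2 \cdot 54 \left(- \frac{1}{212}\right) \frac{1}{54 \left(- \frac{1}{212}\right) - 7} \cdot 1 \cdot \frac{1}{72} = 2 \left(- \frac{27}{106}\right) \frac{1}{- \frac{27}{106} - 7} \cdot 1 \cdot \frac{1}{72} = 2 \left(- \frac{27}{106}\right) \frac{1}{- \frac{769}{106}} \cdot 1 \cdot \frac{1}{72} = 2 \left(- \frac{27}{106}\right) \left(- \frac{106}{769}\right) 1 \cdot \frac{1}{72} = \frac{54}{769} \cdot \frac{1}{72} = \frac{3}{3076}$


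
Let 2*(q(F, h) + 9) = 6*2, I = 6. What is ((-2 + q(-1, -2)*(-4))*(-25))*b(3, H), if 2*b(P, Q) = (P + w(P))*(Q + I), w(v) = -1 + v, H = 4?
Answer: -6250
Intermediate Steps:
q(F, h) = -3 (q(F, h) = -9 + (6*2)/2 = -9 + (½)*12 = -9 + 6 = -3)
b(P, Q) = (-1 + 2*P)*(6 + Q)/2 (b(P, Q) = ((P + (-1 + P))*(Q + 6))/2 = ((-1 + 2*P)*(6 + Q))/2 = (-1 + 2*P)*(6 + Q)/2)
((-2 + q(-1, -2)*(-4))*(-25))*b(3, H) = ((-2 - 3*(-4))*(-25))*(-3 + 6*3 - ½*4 + 3*4) = ((-2 + 12)*(-25))*(-3 + 18 - 2 + 12) = (10*(-25))*25 = -250*25 = -6250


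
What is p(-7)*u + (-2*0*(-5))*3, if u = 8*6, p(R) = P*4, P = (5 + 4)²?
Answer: 15552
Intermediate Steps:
P = 81 (P = 9² = 81)
p(R) = 324 (p(R) = 81*4 = 324)
u = 48
p(-7)*u + (-2*0*(-5))*3 = 324*48 + (-2*0*(-5))*3 = 15552 + (0*(-5))*3 = 15552 + 0*3 = 15552 + 0 = 15552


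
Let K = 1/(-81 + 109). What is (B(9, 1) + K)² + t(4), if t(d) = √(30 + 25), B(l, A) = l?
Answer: 64009/784 + √55 ≈ 89.060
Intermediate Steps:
K = 1/28 ≈ 0.035714
t(d) = √55
(B(9, 1) + K)² + t(4) = (9 + 1/28)² + √55 = (253/28)² + √55 = 64009/784 + √55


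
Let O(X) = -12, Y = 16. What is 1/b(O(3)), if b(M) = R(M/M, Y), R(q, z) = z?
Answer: 1/16 ≈ 0.062500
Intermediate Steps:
b(M) = 16
1/b(O(3)) = 1/16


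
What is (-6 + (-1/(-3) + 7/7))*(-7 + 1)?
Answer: 28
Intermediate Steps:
(-6 + (-1/(-3) + 7/7))*(-7 + 1) = (-6 + (-1*(-⅓) + 7*(⅐)))*(-6) = (-6 + (⅓ + 1))*(-6) = (-6 + 4/3)*(-6) = -14/3*(-6) = 28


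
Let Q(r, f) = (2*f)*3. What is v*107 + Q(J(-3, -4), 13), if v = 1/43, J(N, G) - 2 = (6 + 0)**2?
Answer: 3461/43 ≈ 80.488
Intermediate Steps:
J(N, G) = 38 (J(N, G) = 2 + (6 + 0)**2 = 2 + 6**2 = 2 + 36 = 38)
Q(r, f) = 6*f
v = 1/43 ≈ 0.023256
v*107 + Q(J(-3, -4), 13) = (1/43)*107 + 6*13 = 107/43 + 78 = 3461/43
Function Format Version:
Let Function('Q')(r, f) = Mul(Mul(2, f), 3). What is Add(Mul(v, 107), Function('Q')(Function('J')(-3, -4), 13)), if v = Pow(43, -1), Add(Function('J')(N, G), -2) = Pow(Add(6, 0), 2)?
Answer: Rational(3461, 43) ≈ 80.488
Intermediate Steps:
Function('J')(N, G) = 38 (Function('J')(N, G) = Add(2, Pow(Add(6, 0), 2)) = Add(2, Pow(6, 2)) = Add(2, 36) = 38)
Function('Q')(r, f) = Mul(6, f)
v = Rational(1, 43) ≈ 0.023256
Add(Mul(v, 107), Function('Q')(Function('J')(-3, -4), 13)) = Add(Mul(Rational(1, 43), 107), Mul(6, 13)) = Add(Rational(107, 43), 78) = Rational(3461, 43)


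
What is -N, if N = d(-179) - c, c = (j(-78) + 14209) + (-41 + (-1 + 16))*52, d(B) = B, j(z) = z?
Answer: 12958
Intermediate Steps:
c = 12779 (c = (-78 + 14209) + (-41 + (-1 + 16))*52 = 14131 + (-41 + 15)*52 = 14131 - 26*52 = 14131 - 1352 = 12779)
N = -12958 (N = -179 - 1*12779 = -179 - 12779 = -12958)
-N = -1*(-12958) = 12958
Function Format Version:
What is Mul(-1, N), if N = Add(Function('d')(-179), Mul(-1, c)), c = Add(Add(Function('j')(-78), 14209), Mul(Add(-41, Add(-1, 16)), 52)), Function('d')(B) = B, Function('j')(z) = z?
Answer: 12958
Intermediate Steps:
c = 12779 (c = Add(Add(-78, 14209), Mul(Add(-41, Add(-1, 16)), 52)) = Add(14131, Mul(Add(-41, 15), 52)) = Add(14131, Mul(-26, 52)) = Add(14131, -1352) = 12779)
N = -12958 (N = Add(-179, Mul(-1, 12779)) = Add(-179, -12779) = -12958)
Mul(-1, N) = Mul(-1, -12958) = 12958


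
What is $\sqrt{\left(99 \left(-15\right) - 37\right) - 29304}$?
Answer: $i \sqrt{30826} \approx 175.57 i$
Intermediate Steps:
$\sqrt{\left(99 \left(-15\right) - 37\right) - 29304} = \sqrt{\left(-1485 - 37\right) - 29304} = \sqrt{-1522 - 29304} = \sqrt{-30826} = i \sqrt{30826}$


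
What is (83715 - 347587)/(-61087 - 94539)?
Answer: 131936/77813 ≈ 1.6956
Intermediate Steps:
(83715 - 347587)/(-61087 - 94539) = -263872/(-155626) = -263872*(-1/155626) = 131936/77813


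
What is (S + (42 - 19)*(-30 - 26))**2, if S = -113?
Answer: 1962801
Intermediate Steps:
(S + (42 - 19)*(-30 - 26))**2 = (-113 + (42 - 19)*(-30 - 26))**2 = (-113 + 23*(-56))**2 = (-113 - 1288)**2 = (-1401)**2 = 1962801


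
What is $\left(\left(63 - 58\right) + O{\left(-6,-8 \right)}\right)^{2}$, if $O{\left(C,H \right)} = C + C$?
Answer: $49$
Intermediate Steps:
$O{\left(C,H \right)} = 2 C$
$\left(\left(63 - 58\right) + O{\left(-6,-8 \right)}\right)^{2} = \left(\left(63 - 58\right) + 2 \left(-6\right)\right)^{2} = \left(\left(63 - 58\right) - 12\right)^{2} = \left(5 - 12\right)^{2} = \left(-7\right)^{2} = 49$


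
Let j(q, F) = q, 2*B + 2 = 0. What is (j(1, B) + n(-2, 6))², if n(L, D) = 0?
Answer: 1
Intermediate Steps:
B = -1 (B = -1 + (½)*0 = -1 + 0 = -1)
(j(1, B) + n(-2, 6))² = (1 + 0)² = 1² = 1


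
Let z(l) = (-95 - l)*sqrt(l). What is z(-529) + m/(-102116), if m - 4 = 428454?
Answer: -214229/51058 + 9982*I ≈ -4.1958 + 9982.0*I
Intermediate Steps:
m = 428458 (m = 4 + 428454 = 428458)
z(l) = sqrt(l)*(-95 - l)
z(-529) + m/(-102116) = sqrt(-529)*(-95 - 1*(-529)) + 428458/(-102116) = (23*I)*(-95 + 529) + 428458*(-1/102116) = (23*I)*434 - 214229/51058 = 9982*I - 214229/51058 = -214229/51058 + 9982*I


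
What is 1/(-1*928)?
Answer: -1/928 ≈ -0.0010776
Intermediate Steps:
1/(-1*928) = 1/(-928) = -1/928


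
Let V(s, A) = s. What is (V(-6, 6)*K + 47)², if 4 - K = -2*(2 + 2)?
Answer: 625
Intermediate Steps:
K = 12 (K = 4 - (-2)*(2 + 2) = 4 - (-2)*4 = 4 - 1*(-8) = 4 + 8 = 12)
(V(-6, 6)*K + 47)² = (-6*12 + 47)² = (-72 + 47)² = (-25)² = 625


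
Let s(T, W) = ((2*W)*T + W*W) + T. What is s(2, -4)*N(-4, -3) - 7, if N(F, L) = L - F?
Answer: -5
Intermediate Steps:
s(T, W) = T + W**2 + 2*T*W (s(T, W) = (2*T*W + W**2) + T = (W**2 + 2*T*W) + T = T + W**2 + 2*T*W)
s(2, -4)*N(-4, -3) - 7 = (2 + (-4)**2 + 2*2*(-4))*(-3 - 1*(-4)) - 7 = (2 + 16 - 16)*(-3 + 4) - 7 = 2*1 - 7 = 2 - 7 = -5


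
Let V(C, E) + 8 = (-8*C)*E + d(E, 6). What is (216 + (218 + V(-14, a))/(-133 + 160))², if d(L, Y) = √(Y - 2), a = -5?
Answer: 3341584/81 ≈ 41254.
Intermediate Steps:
d(L, Y) = √(-2 + Y)
V(C, E) = -6 - 8*C*E (V(C, E) = -8 + ((-8*C)*E + √(-2 + 6)) = -8 + (-8*C*E + √4) = -8 + (-8*C*E + 2) = -8 + (2 - 8*C*E) = -6 - 8*C*E)
(216 + (218 + V(-14, a))/(-133 + 160))² = (216 + (218 + (-6 - 8*(-14)*(-5)))/(-133 + 160))² = (216 + (218 + (-6 - 560))/27)² = (216 + (218 - 566)*(1/27))² = (216 - 348*1/27)² = (216 - 116/9)² = (1828/9)² = 3341584/81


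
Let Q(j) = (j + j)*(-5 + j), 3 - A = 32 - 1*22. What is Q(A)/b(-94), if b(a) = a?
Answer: -84/47 ≈ -1.7872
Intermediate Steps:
A = -7 (A = 3 - (32 - 1*22) = 3 - (32 - 22) = 3 - 1*10 = 3 - 10 = -7)
Q(j) = 2*j*(-5 + j) (Q(j) = (2*j)*(-5 + j) = 2*j*(-5 + j))
Q(A)/b(-94) = (2*(-7)*(-5 - 7))/(-94) = (2*(-7)*(-12))*(-1/94) = 168*(-1/94) = -84/47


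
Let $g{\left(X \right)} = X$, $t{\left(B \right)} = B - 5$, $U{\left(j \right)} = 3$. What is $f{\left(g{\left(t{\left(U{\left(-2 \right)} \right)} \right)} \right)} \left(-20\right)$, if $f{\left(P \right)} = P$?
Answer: $40$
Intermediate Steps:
$t{\left(B \right)} = -5 + B$
$f{\left(g{\left(t{\left(U{\left(-2 \right)} \right)} \right)} \right)} \left(-20\right) = \left(-5 + 3\right) \left(-20\right) = \left(-2\right) \left(-20\right) = 40$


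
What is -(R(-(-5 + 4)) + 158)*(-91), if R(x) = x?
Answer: 14469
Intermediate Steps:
-(R(-(-5 + 4)) + 158)*(-91) = -(-(-5 + 4) + 158)*(-91) = -(-1*(-1) + 158)*(-91) = -(1 + 158)*(-91) = -159*(-91) = -1*(-14469) = 14469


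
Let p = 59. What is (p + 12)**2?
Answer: 5041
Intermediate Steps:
(p + 12)**2 = (59 + 12)**2 = 71**2 = 5041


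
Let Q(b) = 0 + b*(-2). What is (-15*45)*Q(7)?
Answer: 9450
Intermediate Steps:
Q(b) = -2*b (Q(b) = 0 - 2*b = -2*b)
(-15*45)*Q(7) = (-15*45)*(-2*7) = -675*(-14) = 9450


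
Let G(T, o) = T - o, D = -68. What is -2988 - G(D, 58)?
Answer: -2862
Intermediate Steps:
-2988 - G(D, 58) = -2988 - (-68 - 1*58) = -2988 - (-68 - 58) = -2988 - 1*(-126) = -2988 + 126 = -2862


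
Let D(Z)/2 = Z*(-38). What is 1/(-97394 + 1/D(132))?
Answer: -10032/977056609 ≈ -1.0268e-5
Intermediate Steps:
D(Z) = -76*Z (D(Z) = 2*(Z*(-38)) = 2*(-38*Z) = -76*Z)
1/(-97394 + 1/D(132)) = 1/(-97394 + 1/(-76*132)) = 1/(-97394 + 1/(-10032)) = 1/(-97394 - 1/10032) = 1/(-977056609/10032) = -10032/977056609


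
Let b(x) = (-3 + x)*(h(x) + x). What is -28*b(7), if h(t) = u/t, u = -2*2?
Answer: -720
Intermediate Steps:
u = -4
h(t) = -4/t
b(x) = (-3 + x)*(x - 4/x) (b(x) = (-3 + x)*(-4/x + x) = (-3 + x)*(x - 4/x))
-28*b(7) = -28*(-4 + 7**2 - 3*7 + 12/7) = -28*(-4 + 49 - 21 + 12*(1/7)) = -28*(-4 + 49 - 21 + 12/7) = -28*180/7 = -720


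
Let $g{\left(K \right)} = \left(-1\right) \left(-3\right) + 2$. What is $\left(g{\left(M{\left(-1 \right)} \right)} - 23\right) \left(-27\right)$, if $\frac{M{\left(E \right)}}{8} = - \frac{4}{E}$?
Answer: $486$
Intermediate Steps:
$M{\left(E \right)} = - \frac{32}{E}$ ($M{\left(E \right)} = 8 \left(- \frac{4}{E}\right) = - \frac{32}{E}$)
$g{\left(K \right)} = 5$ ($g{\left(K \right)} = 3 + 2 = 5$)
$\left(g{\left(M{\left(-1 \right)} \right)} - 23\right) \left(-27\right) = \left(5 - 23\right) \left(-27\right) = \left(-18\right) \left(-27\right) = 486$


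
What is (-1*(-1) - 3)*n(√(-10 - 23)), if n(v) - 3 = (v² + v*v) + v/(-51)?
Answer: 126 + 2*I*√33/51 ≈ 126.0 + 0.22528*I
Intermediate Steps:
n(v) = 3 + 2*v² - v/51 (n(v) = 3 + ((v² + v*v) + v/(-51)) = 3 + ((v² + v²) + v*(-1/51)) = 3 + (2*v² - v/51) = 3 + 2*v² - v/51)
(-1*(-1) - 3)*n(√(-10 - 23)) = (-1*(-1) - 3)*(3 + 2*(√(-10 - 23))² - √(-10 - 23)/51) = (1 - 3)*(3 + 2*(√(-33))² - I*√33/51) = -2*(3 + 2*(I*√33)² - I*√33/51) = -2*(3 + 2*(-33) - I*√33/51) = -2*(3 - 66 - I*√33/51) = -2*(-63 - I*√33/51) = 126 + 2*I*√33/51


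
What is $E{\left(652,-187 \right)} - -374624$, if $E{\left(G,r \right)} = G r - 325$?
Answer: $252375$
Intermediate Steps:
$E{\left(G,r \right)} = -325 + G r$
$E{\left(652,-187 \right)} - -374624 = \left(-325 + 652 \left(-187\right)\right) - -374624 = \left(-325 - 121924\right) + 374624 = -122249 + 374624 = 252375$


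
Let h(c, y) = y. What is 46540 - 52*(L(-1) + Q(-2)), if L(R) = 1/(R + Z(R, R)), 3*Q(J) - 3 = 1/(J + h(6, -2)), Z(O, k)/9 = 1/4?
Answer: 696761/15 ≈ 46451.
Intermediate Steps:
Z(O, k) = 9/4 (Z(O, k) = 9*(1/4) = 9*(1*(¼)) = 9*(¼) = 9/4)
Q(J) = 1 + 1/(3*(-2 + J)) (Q(J) = 1 + 1/(3*(J - 2)) = 1 + 1/(3*(-2 + J)))
L(R) = 1/(9/4 + R) (L(R) = 1/(R + 9/4) = 1/(9/4 + R))
46540 - 52*(L(-1) + Q(-2)) = 46540 - 52*(4/(9 + 4*(-1)) + (-5/3 - 2)/(-2 - 2)) = 46540 - 52*(4/(9 - 4) - 11/3/(-4)) = 46540 - 52*(4/5 - ¼*(-11/3)) = 46540 - 52*(4*(⅕) + 11/12) = 46540 - 52*(⅘ + 11/12) = 46540 - 52*103/60 = 46540 - 1*1339/15 = 46540 - 1339/15 = 696761/15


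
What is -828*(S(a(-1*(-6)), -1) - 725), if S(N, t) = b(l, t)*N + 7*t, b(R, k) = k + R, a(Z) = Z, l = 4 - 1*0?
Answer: 591192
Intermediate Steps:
l = 4 (l = 4 + 0 = 4)
b(R, k) = R + k
S(N, t) = 7*t + N*(4 + t) (S(N, t) = (4 + t)*N + 7*t = N*(4 + t) + 7*t = 7*t + N*(4 + t))
-828*(S(a(-1*(-6)), -1) - 725) = -828*((7*(-1) + (-1*(-6))*(4 - 1)) - 725) = -828*((-7 + 6*3) - 725) = -828*((-7 + 18) - 725) = -828*(11 - 725) = -828*(-714) = 591192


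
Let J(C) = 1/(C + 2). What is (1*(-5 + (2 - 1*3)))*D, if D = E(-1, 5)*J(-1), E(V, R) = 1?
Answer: -6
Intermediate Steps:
J(C) = 1/(2 + C)
D = 1 (D = 1/(2 - 1) = 1/1 = 1*1 = 1)
(1*(-5 + (2 - 1*3)))*D = (1*(-5 + (2 - 1*3)))*1 = (1*(-5 + (2 - 3)))*1 = (1*(-5 - 1))*1 = (1*(-6))*1 = -6*1 = -6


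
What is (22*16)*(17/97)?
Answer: 5984/97 ≈ 61.691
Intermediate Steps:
(22*16)*(17/97) = 352*(17*(1/97)) = 352*(17/97) = 5984/97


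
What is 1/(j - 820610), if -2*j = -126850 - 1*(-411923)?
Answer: -2/1926293 ≈ -1.0383e-6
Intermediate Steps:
j = -285073/2 (j = -(-126850 - 1*(-411923))/2 = -(-126850 + 411923)/2 = -½*285073 = -285073/2 ≈ -1.4254e+5)
1/(j - 820610) = 1/(-285073/2 - 820610) = 1/(-1926293/2) = -2/1926293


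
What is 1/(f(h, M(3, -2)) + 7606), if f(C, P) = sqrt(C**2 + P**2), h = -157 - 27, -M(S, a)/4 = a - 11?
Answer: 3803/28907338 - sqrt(2285)/14453669 ≈ 0.00012825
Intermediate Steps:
M(S, a) = 44 - 4*a (M(S, a) = -4*(a - 11) = -4*(-11 + a) = 44 - 4*a)
h = -184
1/(f(h, M(3, -2)) + 7606) = 1/(sqrt((-184)**2 + (44 - 4*(-2))**2) + 7606) = 1/(sqrt(33856 + (44 + 8)**2) + 7606) = 1/(sqrt(33856 + 52**2) + 7606) = 1/(sqrt(33856 + 2704) + 7606) = 1/(sqrt(36560) + 7606) = 1/(4*sqrt(2285) + 7606) = 1/(7606 + 4*sqrt(2285))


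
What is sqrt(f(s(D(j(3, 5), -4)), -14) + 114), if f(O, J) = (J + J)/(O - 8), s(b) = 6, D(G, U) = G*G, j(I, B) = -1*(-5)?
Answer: 8*sqrt(2) ≈ 11.314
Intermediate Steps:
j(I, B) = 5
D(G, U) = G**2
f(O, J) = 2*J/(-8 + O) (f(O, J) = (2*J)/(-8 + O) = 2*J/(-8 + O))
sqrt(f(s(D(j(3, 5), -4)), -14) + 114) = sqrt(2*(-14)/(-8 + 6) + 114) = sqrt(2*(-14)/(-2) + 114) = sqrt(2*(-14)*(-1/2) + 114) = sqrt(14 + 114) = sqrt(128) = 8*sqrt(2)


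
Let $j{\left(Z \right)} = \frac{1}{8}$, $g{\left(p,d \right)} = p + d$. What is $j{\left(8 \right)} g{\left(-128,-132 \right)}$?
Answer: $- \frac{65}{2} \approx -32.5$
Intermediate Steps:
$g{\left(p,d \right)} = d + p$
$j{\left(Z \right)} = \frac{1}{8}$
$j{\left(8 \right)} g{\left(-128,-132 \right)} = \frac{-132 - 128}{8} = \frac{1}{8} \left(-260\right) = - \frac{65}{2}$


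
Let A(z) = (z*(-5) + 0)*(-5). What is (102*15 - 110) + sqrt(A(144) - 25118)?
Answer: 1420 + I*sqrt(21518) ≈ 1420.0 + 146.69*I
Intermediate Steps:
A(z) = 25*z (A(z) = (-5*z + 0)*(-5) = -5*z*(-5) = 25*z)
(102*15 - 110) + sqrt(A(144) - 25118) = (102*15 - 110) + sqrt(25*144 - 25118) = (1530 - 110) + sqrt(3600 - 25118) = 1420 + sqrt(-21518) = 1420 + I*sqrt(21518)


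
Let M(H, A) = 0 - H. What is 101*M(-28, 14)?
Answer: 2828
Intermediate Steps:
M(H, A) = -H
101*M(-28, 14) = 101*(-1*(-28)) = 101*28 = 2828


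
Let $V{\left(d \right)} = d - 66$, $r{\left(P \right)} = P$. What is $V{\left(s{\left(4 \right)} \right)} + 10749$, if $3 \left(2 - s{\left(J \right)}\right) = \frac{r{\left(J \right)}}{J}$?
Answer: $\frac{32054}{3} \approx 10685.0$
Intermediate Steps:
$s{\left(J \right)} = \frac{5}{3}$ ($s{\left(J \right)} = 2 - \frac{J \frac{1}{J}}{3} = 2 - \frac{1}{3} = \frac{5}{3}$)
$V{\left(d \right)} = -66 + d$
$V{\left(s{\left(4 \right)} \right)} + 10749 = \left(-66 + \frac{5}{3}\right) + 10749 = - \frac{193}{3} + 10749 = \frac{32054}{3}$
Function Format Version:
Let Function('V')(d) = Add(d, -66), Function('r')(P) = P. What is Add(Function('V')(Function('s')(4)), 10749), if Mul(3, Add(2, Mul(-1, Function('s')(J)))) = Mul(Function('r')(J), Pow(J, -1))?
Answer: Rational(32054, 3) ≈ 10685.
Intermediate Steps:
Function('s')(J) = Rational(5, 3) (Function('s')(J) = Add(2, Mul(Rational(-1, 3), Mul(J, Pow(J, -1)))) = Add(2, Mul(Rational(-1, 3), 1)) = Add(2, Rational(-1, 3)) = Rational(5, 3))
Function('V')(d) = Add(-66, d)
Add(Function('V')(Function('s')(4)), 10749) = Add(Add(-66, Rational(5, 3)), 10749) = Add(Rational(-193, 3), 10749) = Rational(32054, 3)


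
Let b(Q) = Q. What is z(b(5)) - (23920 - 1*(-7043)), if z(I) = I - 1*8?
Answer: -30966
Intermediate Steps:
z(I) = -8 + I (z(I) = I - 8 = -8 + I)
z(b(5)) - (23920 - 1*(-7043)) = (-8 + 5) - (23920 - 1*(-7043)) = -3 - (23920 + 7043) = -3 - 1*30963 = -3 - 30963 = -30966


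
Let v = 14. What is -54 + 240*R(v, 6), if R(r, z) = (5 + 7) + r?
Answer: 6186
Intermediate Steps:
R(r, z) = 12 + r
-54 + 240*R(v, 6) = -54 + 240*(12 + 14) = -54 + 240*26 = -54 + 6240 = 6186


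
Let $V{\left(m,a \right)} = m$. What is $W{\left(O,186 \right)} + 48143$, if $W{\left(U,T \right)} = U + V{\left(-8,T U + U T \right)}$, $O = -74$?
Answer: $48061$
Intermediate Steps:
$W{\left(U,T \right)} = -8 + U$ ($W{\left(U,T \right)} = U - 8 = -8 + U$)
$W{\left(O,186 \right)} + 48143 = \left(-8 - 74\right) + 48143 = -82 + 48143 = 48061$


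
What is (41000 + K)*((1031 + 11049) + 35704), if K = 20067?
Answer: 2918025528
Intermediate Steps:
(41000 + K)*((1031 + 11049) + 35704) = (41000 + 20067)*((1031 + 11049) + 35704) = 61067*(12080 + 35704) = 61067*47784 = 2918025528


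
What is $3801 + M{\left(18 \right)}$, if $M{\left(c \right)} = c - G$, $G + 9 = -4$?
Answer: $3832$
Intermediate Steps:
$G = -13$ ($G = -9 - 4 = -13$)
$M{\left(c \right)} = 13 + c$ ($M{\left(c \right)} = c - -13 = c + 13 = 13 + c$)
$3801 + M{\left(18 \right)} = 3801 + \left(13 + 18\right) = 3801 + 31 = 3832$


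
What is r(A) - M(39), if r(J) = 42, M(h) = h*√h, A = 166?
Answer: 42 - 39*√39 ≈ -201.55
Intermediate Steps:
M(h) = h^(3/2)
r(A) - M(39) = 42 - 39^(3/2) = 42 - 39*√39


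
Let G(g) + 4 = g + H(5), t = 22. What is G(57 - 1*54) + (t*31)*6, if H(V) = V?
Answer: 4096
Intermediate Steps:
G(g) = 1 + g (G(g) = -4 + (g + 5) = -4 + (5 + g) = 1 + g)
G(57 - 1*54) + (t*31)*6 = (1 + (57 - 1*54)) + (22*31)*6 = (1 + (57 - 54)) + 682*6 = (1 + 3) + 4092 = 4 + 4092 = 4096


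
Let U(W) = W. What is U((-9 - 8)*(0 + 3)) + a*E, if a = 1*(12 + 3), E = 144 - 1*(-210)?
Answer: 5259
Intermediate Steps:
E = 354 (E = 144 + 210 = 354)
a = 15 (a = 1*15 = 15)
U((-9 - 8)*(0 + 3)) + a*E = (-9 - 8)*(0 + 3) + 15*354 = -17*3 + 5310 = -51 + 5310 = 5259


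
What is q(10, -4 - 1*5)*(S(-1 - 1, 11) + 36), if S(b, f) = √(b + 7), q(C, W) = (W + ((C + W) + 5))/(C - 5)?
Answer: -108/5 - 3*√5/5 ≈ -22.942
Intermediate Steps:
q(C, W) = (5 + C + 2*W)/(-5 + C) (q(C, W) = (W + (5 + C + W))/(-5 + C) = (5 + C + 2*W)/(-5 + C))
S(b, f) = √(7 + b)
q(10, -4 - 1*5)*(S(-1 - 1, 11) + 36) = ((5 + 10 + 2*(-4 - 1*5))/(-5 + 10))*(√(7 + (-1 - 1)) + 36) = ((5 + 10 + 2*(-4 - 5))/5)*(√(7 - 2) + 36) = ((5 + 10 + 2*(-9))/5)*(√5 + 36) = ((5 + 10 - 18)/5)*(36 + √5) = ((⅕)*(-3))*(36 + √5) = -3*(36 + √5)/5 = -108/5 - 3*√5/5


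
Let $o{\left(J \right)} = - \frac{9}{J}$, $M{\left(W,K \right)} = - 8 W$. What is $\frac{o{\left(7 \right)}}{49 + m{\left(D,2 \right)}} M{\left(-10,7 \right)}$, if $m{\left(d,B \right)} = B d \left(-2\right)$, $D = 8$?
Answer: $- \frac{720}{119} \approx -6.0504$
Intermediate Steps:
$m{\left(d,B \right)} = - 2 B d$
$\frac{o{\left(7 \right)}}{49 + m{\left(D,2 \right)}} M{\left(-10,7 \right)} = \frac{\left(-9\right) \frac{1}{7}}{49 - 4 \cdot 8} \left(\left(-8\right) \left(-10\right)\right) = \frac{\left(-9\right) \frac{1}{7}}{49 - 32} \cdot 80 = - \frac{9}{7 \cdot 17} \cdot 80 = \left(- \frac{9}{7}\right) \frac{1}{17} \cdot 80 = \left(- \frac{9}{119}\right) 80 = - \frac{720}{119}$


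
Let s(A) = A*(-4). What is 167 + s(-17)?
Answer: 235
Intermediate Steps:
s(A) = -4*A
167 + s(-17) = 167 - 4*(-17) = 167 + 68 = 235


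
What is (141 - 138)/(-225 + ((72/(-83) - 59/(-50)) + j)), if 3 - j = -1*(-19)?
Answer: -4150/332951 ≈ -0.012464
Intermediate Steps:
j = -16 (j = 3 - (-1)*(-19) = 3 - 1*19 = 3 - 19 = -16)
(141 - 138)/(-225 + ((72/(-83) - 59/(-50)) + j)) = (141 - 138)/(-225 + ((72/(-83) - 59/(-50)) - 16)) = 3/(-225 + ((72*(-1/83) - 59*(-1/50)) - 16)) = 3/(-225 + ((-72/83 + 59/50) - 16)) = 3/(-225 + (1297/4150 - 16)) = 3/(-225 - 65103/4150) = 3/(-998853/4150) = 3*(-4150/998853) = -4150/332951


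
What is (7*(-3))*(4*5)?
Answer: -420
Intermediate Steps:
(7*(-3))*(4*5) = -21*20 = -420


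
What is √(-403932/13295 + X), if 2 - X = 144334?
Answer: 4*I*√1594816575515/13295 ≈ 379.95*I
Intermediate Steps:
X = -144332 (X = 2 - 1*144334 = 2 - 144334 = -144332)
√(-403932/13295 + X) = √(-403932/13295 - 144332) = √(-1919297872/13295) = 4*I*√1594816575515/13295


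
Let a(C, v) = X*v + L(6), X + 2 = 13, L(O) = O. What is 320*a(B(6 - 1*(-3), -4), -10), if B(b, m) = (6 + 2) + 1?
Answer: -33280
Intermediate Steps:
X = 11 (X = -2 + 13 = 11)
B(b, m) = 9 (B(b, m) = 8 + 1 = 9)
a(C, v) = 6 + 11*v (a(C, v) = 11*v + 6 = 6 + 11*v)
320*a(B(6 - 1*(-3), -4), -10) = 320*(6 + 11*(-10)) = 320*(6 - 110) = 320*(-104) = -33280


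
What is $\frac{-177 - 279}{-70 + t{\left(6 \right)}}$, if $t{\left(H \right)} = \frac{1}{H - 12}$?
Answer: $\frac{2736}{421} \approx 6.4988$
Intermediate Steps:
$t{\left(H \right)} = \frac{1}{-12 + H}$
$\frac{-177 - 279}{-70 + t{\left(6 \right)}} = \frac{-177 - 279}{-70 + \frac{1}{-12 + 6}} = - \frac{456}{-70 + \frac{1}{-6}} = - \frac{456}{-70 - \frac{1}{6}} = - \frac{456}{- \frac{421}{6}} = \left(-456\right) \left(- \frac{6}{421}\right) = \frac{2736}{421}$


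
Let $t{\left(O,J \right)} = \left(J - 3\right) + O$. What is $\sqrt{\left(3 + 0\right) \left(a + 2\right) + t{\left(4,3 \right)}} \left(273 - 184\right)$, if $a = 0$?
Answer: $89 \sqrt{10} \approx 281.44$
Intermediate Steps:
$t{\left(O,J \right)} = -3 + J + O$ ($t{\left(O,J \right)} = \left(-3 + J\right) + O = -3 + J + O$)
$\sqrt{\left(3 + 0\right) \left(a + 2\right) + t{\left(4,3 \right)}} \left(273 - 184\right) = \sqrt{\left(3 + 0\right) \left(0 + 2\right) + \left(-3 + 3 + 4\right)} \left(273 - 184\right) = \sqrt{3 \cdot 2 + 4} \cdot 89 = \sqrt{6 + 4} \cdot 89 = \sqrt{10} \cdot 89 = 89 \sqrt{10}$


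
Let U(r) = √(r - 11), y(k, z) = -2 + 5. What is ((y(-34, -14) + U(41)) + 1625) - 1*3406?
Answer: -1778 + √30 ≈ -1772.5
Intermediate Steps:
y(k, z) = 3
U(r) = √(-11 + r)
((y(-34, -14) + U(41)) + 1625) - 1*3406 = ((3 + √(-11 + 41)) + 1625) - 1*3406 = ((3 + √30) + 1625) - 3406 = (1628 + √30) - 3406 = -1778 + √30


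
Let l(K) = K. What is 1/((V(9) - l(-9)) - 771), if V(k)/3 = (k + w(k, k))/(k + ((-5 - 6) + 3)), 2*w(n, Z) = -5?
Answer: -2/1485 ≈ -0.0013468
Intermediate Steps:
w(n, Z) = -5/2 (w(n, Z) = (1/2)*(-5) = -5/2)
V(k) = 3*(-5/2 + k)/(-8 + k) (V(k) = 3*((k - 5/2)/(k + ((-5 - 6) + 3))) = 3*((-5/2 + k)/(k + (-11 + 3))) = 3*((-5/2 + k)/(k - 8)) = 3*((-5/2 + k)/(-8 + k)) = 3*(-5/2 + k)/(-8 + k))
1/((V(9) - l(-9)) - 771) = 1/((3*(-5 + 2*9)/(2*(-8 + 9)) - 1*(-9)) - 771) = 1/(((3/2)*(-5 + 18)/1 + 9) - 771) = 1/(((3/2)*1*13 + 9) - 771) = 1/((39/2 + 9) - 771) = 1/(57/2 - 771) = 1/(-1485/2) = -2/1485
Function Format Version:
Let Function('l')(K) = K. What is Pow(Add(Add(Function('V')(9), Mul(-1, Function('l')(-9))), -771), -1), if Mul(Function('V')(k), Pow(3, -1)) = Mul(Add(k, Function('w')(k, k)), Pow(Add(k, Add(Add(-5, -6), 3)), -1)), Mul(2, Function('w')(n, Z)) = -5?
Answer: Rational(-2, 1485) ≈ -0.0013468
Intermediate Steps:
Function('w')(n, Z) = Rational(-5, 2) (Function('w')(n, Z) = Mul(Rational(1, 2), -5) = Rational(-5, 2))
Function('V')(k) = Mul(3, Pow(Add(-8, k), -1), Add(Rational(-5, 2), k)) (Function('V')(k) = Mul(3, Mul(Add(k, Rational(-5, 2)), Pow(Add(k, Add(Add(-5, -6), 3)), -1))) = Mul(3, Mul(Add(Rational(-5, 2), k), Pow(Add(k, Add(-11, 3)), -1))) = Mul(3, Mul(Add(Rational(-5, 2), k), Pow(Add(k, -8), -1))) = Mul(3, Mul(Add(Rational(-5, 2), k), Pow(Add(-8, k), -1))) = Mul(3, Mul(Pow(Add(-8, k), -1), Add(Rational(-5, 2), k))) = Mul(3, Pow(Add(-8, k), -1), Add(Rational(-5, 2), k)))
Pow(Add(Add(Function('V')(9), Mul(-1, Function('l')(-9))), -771), -1) = Pow(Add(Add(Mul(Rational(3, 2), Pow(Add(-8, 9), -1), Add(-5, Mul(2, 9))), Mul(-1, -9)), -771), -1) = Pow(Add(Add(Mul(Rational(3, 2), Pow(1, -1), Add(-5, 18)), 9), -771), -1) = Pow(Add(Add(Mul(Rational(3, 2), 1, 13), 9), -771), -1) = Pow(Add(Add(Rational(39, 2), 9), -771), -1) = Pow(Add(Rational(57, 2), -771), -1) = Pow(Rational(-1485, 2), -1) = Rational(-2, 1485)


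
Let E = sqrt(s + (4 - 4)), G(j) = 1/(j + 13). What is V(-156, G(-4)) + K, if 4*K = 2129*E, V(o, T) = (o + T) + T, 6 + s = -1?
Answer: -1402/9 + 2129*I*sqrt(7)/4 ≈ -155.78 + 1408.2*I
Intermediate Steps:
s = -7 (s = -6 - 1 = -7)
G(j) = 1/(13 + j)
E = I*sqrt(7) (E = sqrt(-7 + (4 - 4)) = sqrt(-7 + 0) = sqrt(-7) = I*sqrt(7) ≈ 2.6458*I)
V(o, T) = o + 2*T (V(o, T) = (T + o) + T = o + 2*T)
K = 2129*I*sqrt(7)/4 (K = (2129*(I*sqrt(7)))/4 = (2129*I*sqrt(7))/4 = 2129*I*sqrt(7)/4 ≈ 1408.2*I)
V(-156, G(-4)) + K = (-156 + 2/(13 - 4)) + 2129*I*sqrt(7)/4 = (-156 + 2/9) + 2129*I*sqrt(7)/4 = -1402/9 + 2129*I*sqrt(7)/4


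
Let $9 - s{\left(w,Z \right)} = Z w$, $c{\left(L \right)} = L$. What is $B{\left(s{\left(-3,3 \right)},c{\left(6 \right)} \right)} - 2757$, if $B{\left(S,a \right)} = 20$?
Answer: $-2737$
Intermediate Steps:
$s{\left(w,Z \right)} = 9 - Z w$
$B{\left(s{\left(-3,3 \right)},c{\left(6 \right)} \right)} - 2757 = 20 - 2757 = -2737$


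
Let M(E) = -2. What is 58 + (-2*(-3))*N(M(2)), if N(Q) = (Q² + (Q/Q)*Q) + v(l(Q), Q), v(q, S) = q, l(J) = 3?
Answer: 88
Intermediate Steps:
N(Q) = 3 + Q + Q² (N(Q) = (Q² + (Q/Q)*Q) + 3 = (Q² + 1*Q) + 3 = (Q² + Q) + 3 = (Q + Q²) + 3 = 3 + Q + Q²)
58 + (-2*(-3))*N(M(2)) = 58 + (-2*(-3))*(3 - 2 + (-2)²) = 58 + 6*(3 - 2 + 4) = 58 + 6*5 = 58 + 30 = 88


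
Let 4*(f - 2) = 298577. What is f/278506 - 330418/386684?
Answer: -63158884973/107693814104 ≈ -0.58647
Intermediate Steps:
f = 298585/4 (f = 2 + (1/4)*298577 = 2 + 298577/4 = 298585/4 ≈ 74646.)
f/278506 - 330418/386684 = (298585/4)/278506 - 330418/386684 = (298585/4)*(1/278506) - 330418*1/386684 = 298585/1114024 - 165209/193342 = -63158884973/107693814104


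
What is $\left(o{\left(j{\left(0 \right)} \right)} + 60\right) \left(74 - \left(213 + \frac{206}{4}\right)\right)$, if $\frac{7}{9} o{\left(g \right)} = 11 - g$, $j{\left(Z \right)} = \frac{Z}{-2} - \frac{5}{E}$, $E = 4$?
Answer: $- \frac{115443}{8} \approx -14430.0$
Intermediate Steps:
$j{\left(Z \right)} = - \frac{5}{4} - \frac{Z}{2}$ ($j{\left(Z \right)} = \frac{Z}{-2} - \frac{5}{4} = Z \left(- \frac{1}{2}\right) - \frac{5}{4} = - \frac{Z}{2} - \frac{5}{4} = - \frac{5}{4} - \frac{Z}{2}$)
$o{\left(g \right)} = \frac{99}{7} - \frac{9 g}{7}$ ($o{\left(g \right)} = \frac{9 \left(11 - g\right)}{7} = \frac{99}{7} - \frac{9 g}{7}$)
$\left(o{\left(j{\left(0 \right)} \right)} + 60\right) \left(74 - \left(213 + \frac{206}{4}\right)\right) = \left(\left(\frac{99}{7} - \frac{9 \left(- \frac{5}{4} - 0\right)}{7}\right) + 60\right) \left(74 - \left(213 + \frac{206}{4}\right)\right) = \left(\left(\frac{99}{7} - \frac{9 \left(- \frac{5}{4} + 0\right)}{7}\right) + 60\right) \left(74 - \frac{529}{2}\right) = \left(\left(\frac{99}{7} - - \frac{45}{28}\right) + 60\right) \left(74 - \frac{529}{2}\right) = \left(\left(\frac{99}{7} + \frac{45}{28}\right) + 60\right) \left(74 - \frac{529}{2}\right) = \left(\frac{63}{4} + 60\right) \left(- \frac{381}{2}\right) = \frac{303}{4} \left(- \frac{381}{2}\right) = - \frac{115443}{8}$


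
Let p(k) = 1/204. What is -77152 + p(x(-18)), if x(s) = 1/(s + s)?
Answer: -15739007/204 ≈ -77152.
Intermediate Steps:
x(s) = 1/(2*s)
p(k) = 1/204
-77152 + p(x(-18)) = -77152 + 1/204 = -15739007/204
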